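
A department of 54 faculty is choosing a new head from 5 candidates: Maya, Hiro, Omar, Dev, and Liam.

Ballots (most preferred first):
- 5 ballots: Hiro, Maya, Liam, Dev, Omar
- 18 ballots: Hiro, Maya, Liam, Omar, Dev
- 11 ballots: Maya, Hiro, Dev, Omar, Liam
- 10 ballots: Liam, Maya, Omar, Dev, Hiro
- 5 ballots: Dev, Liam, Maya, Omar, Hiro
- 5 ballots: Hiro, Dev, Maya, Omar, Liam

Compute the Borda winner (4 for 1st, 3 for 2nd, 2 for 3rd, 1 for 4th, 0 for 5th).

Maya: 5×3 + 18×3 + 11×4 + 10×3 + 5×2 + 5×2 = 163
Hiro: 5×4 + 18×4 + 11×3 + 10×0 + 5×0 + 5×4 = 145
Omar: 5×0 + 18×1 + 11×1 + 10×2 + 5×1 + 5×1 = 59
Dev: 5×1 + 18×0 + 11×2 + 10×1 + 5×4 + 5×3 = 72
Liam: 5×2 + 18×2 + 11×0 + 10×4 + 5×3 + 5×0 = 101

Maya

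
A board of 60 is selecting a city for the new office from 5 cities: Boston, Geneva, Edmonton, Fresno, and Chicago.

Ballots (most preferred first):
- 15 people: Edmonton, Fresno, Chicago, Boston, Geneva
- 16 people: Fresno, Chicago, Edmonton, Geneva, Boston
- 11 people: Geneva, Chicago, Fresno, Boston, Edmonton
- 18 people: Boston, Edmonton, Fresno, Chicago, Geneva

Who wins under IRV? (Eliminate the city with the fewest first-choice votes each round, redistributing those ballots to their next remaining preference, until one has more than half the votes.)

Round 1: Boston 18, Geneva 11, Edmonton 15, Fresno 16, Chicago 0. Chicago eliminated.
Round 2: Boston 18, Geneva 11, Edmonton 15, Fresno 16. Geneva eliminated.
Round 3: Boston 18, Edmonton 15, Fresno 27. Edmonton eliminated.
Round 4: Boston 18, Fresno 42. Fresno has a majority (≥31).

Fresno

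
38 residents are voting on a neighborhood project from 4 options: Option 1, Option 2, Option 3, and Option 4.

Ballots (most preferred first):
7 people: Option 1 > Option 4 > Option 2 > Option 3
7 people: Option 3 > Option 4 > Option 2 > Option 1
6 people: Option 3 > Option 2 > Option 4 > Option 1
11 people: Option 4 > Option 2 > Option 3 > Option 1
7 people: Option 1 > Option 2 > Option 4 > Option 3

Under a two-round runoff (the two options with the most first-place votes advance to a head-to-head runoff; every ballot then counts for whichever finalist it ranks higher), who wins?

Round 1 first-place votes: Option 1 14, Option 2 0, Option 3 13, Option 4 11. Option 1 and Option 3 advance.
Runoff: Option 1 is ranked above Option 3 on 14 ballots, Option 3 above Option 1 on 24.

Option 3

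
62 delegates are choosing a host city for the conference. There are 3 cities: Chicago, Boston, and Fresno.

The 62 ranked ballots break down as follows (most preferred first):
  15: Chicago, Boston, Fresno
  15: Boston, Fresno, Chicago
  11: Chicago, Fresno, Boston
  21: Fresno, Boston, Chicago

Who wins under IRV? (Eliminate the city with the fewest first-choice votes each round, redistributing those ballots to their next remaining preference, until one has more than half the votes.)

Round 1: Chicago 26, Boston 15, Fresno 21. Boston eliminated.
Round 2: Chicago 26, Fresno 36. Fresno has a majority (≥32).

Fresno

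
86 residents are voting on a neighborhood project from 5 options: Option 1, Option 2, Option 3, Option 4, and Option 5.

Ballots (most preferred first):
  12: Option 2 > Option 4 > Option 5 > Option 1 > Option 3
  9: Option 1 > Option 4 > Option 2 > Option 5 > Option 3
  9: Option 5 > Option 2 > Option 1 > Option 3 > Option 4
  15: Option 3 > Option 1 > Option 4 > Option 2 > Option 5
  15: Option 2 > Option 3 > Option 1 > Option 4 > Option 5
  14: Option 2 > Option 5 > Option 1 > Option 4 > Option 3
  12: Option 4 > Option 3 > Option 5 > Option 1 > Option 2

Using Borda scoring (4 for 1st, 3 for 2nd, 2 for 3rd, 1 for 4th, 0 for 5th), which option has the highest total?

Option 1: 12×1 + 9×4 + 9×2 + 15×3 + 15×2 + 14×2 + 12×1 = 181
Option 2: 12×4 + 9×2 + 9×3 + 15×1 + 15×4 + 14×4 + 12×0 = 224
Option 3: 12×0 + 9×0 + 9×1 + 15×4 + 15×3 + 14×0 + 12×3 = 150
Option 4: 12×3 + 9×3 + 9×0 + 15×2 + 15×1 + 14×1 + 12×4 = 170
Option 5: 12×2 + 9×1 + 9×4 + 15×0 + 15×0 + 14×3 + 12×2 = 135

Option 2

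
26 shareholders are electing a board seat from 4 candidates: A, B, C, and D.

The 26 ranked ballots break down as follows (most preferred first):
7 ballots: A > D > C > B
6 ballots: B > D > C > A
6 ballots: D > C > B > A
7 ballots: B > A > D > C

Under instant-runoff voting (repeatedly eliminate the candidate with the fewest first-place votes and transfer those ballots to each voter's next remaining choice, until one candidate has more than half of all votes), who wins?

B

Round 1: A 7, B 13, C 0, D 6. C eliminated.
Round 2: A 7, B 13, D 6. D eliminated.
Round 3: A 7, B 19. B has a majority (≥14).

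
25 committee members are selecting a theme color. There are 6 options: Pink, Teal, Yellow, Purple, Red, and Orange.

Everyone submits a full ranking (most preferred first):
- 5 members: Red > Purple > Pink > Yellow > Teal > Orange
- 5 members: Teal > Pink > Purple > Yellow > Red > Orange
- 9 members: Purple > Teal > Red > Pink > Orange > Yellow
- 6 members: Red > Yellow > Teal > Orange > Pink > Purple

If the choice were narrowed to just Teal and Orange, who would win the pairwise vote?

Teal

Teal is ranked above Orange on 25 ballots; Orange above Teal on 0.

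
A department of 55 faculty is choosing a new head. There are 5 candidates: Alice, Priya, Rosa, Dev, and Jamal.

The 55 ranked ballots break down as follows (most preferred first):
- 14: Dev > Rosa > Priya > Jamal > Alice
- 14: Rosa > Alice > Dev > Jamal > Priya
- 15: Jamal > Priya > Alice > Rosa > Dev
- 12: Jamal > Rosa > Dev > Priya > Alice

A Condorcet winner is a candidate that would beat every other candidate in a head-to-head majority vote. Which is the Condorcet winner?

Rosa

Rosa vs Alice: 40–15
Rosa vs Priya: 40–15
Rosa vs Dev: 41–14
Rosa vs Jamal: 28–27
Rosa beats every other candidate.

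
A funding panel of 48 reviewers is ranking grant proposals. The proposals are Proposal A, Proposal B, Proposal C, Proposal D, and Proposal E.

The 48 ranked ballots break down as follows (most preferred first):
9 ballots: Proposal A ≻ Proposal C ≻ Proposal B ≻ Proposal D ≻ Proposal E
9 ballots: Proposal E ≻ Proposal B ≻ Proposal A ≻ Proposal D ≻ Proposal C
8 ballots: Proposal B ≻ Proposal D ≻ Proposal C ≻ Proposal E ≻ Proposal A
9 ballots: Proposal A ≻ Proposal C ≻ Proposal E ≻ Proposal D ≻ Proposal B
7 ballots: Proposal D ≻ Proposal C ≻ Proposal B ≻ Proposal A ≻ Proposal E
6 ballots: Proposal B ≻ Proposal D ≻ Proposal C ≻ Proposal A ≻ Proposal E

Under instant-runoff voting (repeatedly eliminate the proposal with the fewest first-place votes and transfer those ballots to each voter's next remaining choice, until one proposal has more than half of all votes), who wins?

Proposal B

Round 1: Proposal A 18, Proposal B 14, Proposal C 0, Proposal D 7, Proposal E 9. Proposal C eliminated.
Round 2: Proposal A 18, Proposal B 14, Proposal D 7, Proposal E 9. Proposal D eliminated.
Round 3: Proposal A 18, Proposal B 21, Proposal E 9. Proposal E eliminated.
Round 4: Proposal A 18, Proposal B 30. Proposal B has a majority (≥25).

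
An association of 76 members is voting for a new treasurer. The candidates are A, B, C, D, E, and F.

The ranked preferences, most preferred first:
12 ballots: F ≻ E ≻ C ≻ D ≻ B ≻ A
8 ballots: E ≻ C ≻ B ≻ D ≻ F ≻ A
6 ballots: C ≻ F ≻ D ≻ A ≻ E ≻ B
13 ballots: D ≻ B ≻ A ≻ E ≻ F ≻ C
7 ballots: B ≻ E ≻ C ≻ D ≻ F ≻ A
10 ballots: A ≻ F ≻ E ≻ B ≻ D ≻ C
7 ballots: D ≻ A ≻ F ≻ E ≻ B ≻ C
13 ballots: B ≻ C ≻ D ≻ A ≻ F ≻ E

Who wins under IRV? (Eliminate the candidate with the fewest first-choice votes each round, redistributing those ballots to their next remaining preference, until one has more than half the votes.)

B

Round 1: A 10, B 20, C 6, D 20, E 8, F 12. C eliminated.
Round 2: A 10, B 20, D 20, E 8, F 18. E eliminated.
Round 3: A 10, B 28, D 20, F 18. A eliminated.
Round 4: B 28, D 20, F 28. D eliminated.
Round 5: B 41, F 35. B has a majority (≥39).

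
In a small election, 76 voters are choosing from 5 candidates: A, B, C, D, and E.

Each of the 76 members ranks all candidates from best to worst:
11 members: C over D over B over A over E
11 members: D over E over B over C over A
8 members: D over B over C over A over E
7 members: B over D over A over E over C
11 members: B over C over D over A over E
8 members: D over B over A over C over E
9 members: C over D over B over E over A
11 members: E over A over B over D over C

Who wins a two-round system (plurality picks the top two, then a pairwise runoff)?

Round 1 first-place votes: A 0, B 18, C 20, D 27, E 11. D and C advance.
Runoff: D is ranked above C on 45 ballots, C above D on 31.

D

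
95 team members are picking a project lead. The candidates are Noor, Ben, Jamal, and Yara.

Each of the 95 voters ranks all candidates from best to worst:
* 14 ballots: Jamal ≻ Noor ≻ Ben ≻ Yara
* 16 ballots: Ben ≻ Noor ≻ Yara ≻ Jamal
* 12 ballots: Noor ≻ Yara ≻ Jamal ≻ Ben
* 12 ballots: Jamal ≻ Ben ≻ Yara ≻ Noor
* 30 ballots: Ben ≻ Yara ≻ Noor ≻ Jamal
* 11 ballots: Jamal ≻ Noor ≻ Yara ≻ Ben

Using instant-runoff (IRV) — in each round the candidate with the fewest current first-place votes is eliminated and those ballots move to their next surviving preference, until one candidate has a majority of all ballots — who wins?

Round 1: Noor 12, Ben 46, Jamal 37, Yara 0. Yara eliminated.
Round 2: Noor 12, Ben 46, Jamal 37. Noor eliminated.
Round 3: Ben 46, Jamal 49. Jamal has a majority (≥48).

Jamal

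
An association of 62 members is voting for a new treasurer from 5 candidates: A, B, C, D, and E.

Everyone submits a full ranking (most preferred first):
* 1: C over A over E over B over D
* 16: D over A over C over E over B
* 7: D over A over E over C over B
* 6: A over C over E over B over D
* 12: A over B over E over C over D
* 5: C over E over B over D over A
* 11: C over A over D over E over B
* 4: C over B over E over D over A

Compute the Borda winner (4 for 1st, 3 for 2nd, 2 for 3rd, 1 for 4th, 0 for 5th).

A: 1×3 + 16×3 + 7×3 + 6×4 + 12×4 + 5×0 + 11×3 + 4×0 = 177
B: 1×1 + 16×0 + 7×0 + 6×1 + 12×3 + 5×2 + 11×0 + 4×3 = 65
C: 1×4 + 16×2 + 7×1 + 6×3 + 12×1 + 5×4 + 11×4 + 4×4 = 153
D: 1×0 + 16×4 + 7×4 + 6×0 + 12×0 + 5×1 + 11×2 + 4×1 = 123
E: 1×2 + 16×1 + 7×2 + 6×2 + 12×2 + 5×3 + 11×1 + 4×2 = 102

A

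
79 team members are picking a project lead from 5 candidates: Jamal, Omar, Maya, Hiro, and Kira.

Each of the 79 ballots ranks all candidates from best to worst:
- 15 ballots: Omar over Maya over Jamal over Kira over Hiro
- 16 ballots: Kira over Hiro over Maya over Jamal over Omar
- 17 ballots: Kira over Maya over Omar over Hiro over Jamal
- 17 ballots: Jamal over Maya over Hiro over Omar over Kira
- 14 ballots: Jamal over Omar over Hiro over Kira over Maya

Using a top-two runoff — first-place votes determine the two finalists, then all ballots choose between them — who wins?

Round 1 first-place votes: Jamal 31, Omar 15, Maya 0, Hiro 0, Kira 33. Kira and Jamal advance.
Runoff: Kira is ranked above Jamal on 33 ballots, Jamal above Kira on 46.

Jamal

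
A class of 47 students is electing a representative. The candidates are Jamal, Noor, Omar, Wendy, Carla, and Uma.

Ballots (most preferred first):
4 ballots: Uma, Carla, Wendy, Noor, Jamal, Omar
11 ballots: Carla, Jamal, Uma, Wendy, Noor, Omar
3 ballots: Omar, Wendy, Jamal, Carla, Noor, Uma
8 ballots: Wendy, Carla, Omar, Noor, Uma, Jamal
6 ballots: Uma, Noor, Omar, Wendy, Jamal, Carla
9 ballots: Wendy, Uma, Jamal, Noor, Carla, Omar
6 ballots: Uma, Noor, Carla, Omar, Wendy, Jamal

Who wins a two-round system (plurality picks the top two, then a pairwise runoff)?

Round 1 first-place votes: Jamal 0, Noor 0, Omar 3, Wendy 17, Carla 11, Uma 16. Wendy and Uma advance.
Runoff: Wendy is ranked above Uma on 20 ballots, Uma above Wendy on 27.

Uma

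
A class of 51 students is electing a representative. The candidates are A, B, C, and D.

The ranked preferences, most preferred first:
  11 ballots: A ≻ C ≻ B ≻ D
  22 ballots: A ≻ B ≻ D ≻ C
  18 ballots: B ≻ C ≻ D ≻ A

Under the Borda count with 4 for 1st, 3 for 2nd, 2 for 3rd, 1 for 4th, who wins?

B

A: 11×4 + 22×4 + 18×1 = 150
B: 11×2 + 22×3 + 18×4 = 160
C: 11×3 + 22×1 + 18×3 = 109
D: 11×1 + 22×2 + 18×2 = 91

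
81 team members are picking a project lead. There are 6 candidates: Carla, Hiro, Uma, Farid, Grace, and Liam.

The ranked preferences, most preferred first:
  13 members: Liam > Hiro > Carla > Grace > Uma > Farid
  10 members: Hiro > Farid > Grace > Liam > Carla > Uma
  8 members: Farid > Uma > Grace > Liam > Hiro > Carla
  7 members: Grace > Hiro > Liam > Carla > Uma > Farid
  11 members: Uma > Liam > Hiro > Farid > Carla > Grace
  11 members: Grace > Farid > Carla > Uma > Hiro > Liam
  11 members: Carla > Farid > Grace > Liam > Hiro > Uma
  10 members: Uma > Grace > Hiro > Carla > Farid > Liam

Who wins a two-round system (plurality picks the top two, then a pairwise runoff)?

Grace

Round 1 first-place votes: Carla 11, Hiro 10, Uma 21, Farid 8, Grace 18, Liam 13. Uma and Grace advance.
Runoff: Uma is ranked above Grace on 29 ballots, Grace above Uma on 52.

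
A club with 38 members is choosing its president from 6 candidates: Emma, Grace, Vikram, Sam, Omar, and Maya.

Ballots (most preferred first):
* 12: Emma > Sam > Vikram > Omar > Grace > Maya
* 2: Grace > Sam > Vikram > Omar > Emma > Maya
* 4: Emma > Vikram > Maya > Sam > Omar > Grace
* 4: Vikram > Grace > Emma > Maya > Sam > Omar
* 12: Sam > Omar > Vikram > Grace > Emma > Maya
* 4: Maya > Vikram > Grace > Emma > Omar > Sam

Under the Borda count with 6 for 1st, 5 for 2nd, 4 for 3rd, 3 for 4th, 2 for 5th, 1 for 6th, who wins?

Emma: 12×6 + 2×2 + 4×6 + 4×4 + 12×2 + 4×3 = 152
Grace: 12×2 + 2×6 + 4×1 + 4×5 + 12×3 + 4×4 = 112
Vikram: 12×4 + 2×4 + 4×5 + 4×6 + 12×4 + 4×5 = 168
Sam: 12×5 + 2×5 + 4×3 + 4×2 + 12×6 + 4×1 = 166
Omar: 12×3 + 2×3 + 4×2 + 4×1 + 12×5 + 4×2 = 122
Maya: 12×1 + 2×1 + 4×4 + 4×3 + 12×1 + 4×6 = 78

Vikram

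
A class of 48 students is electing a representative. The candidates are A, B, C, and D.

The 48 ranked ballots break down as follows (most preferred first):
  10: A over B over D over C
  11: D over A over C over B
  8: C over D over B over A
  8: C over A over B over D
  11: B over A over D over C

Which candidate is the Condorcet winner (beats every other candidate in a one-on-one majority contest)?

A

A vs B: 29–19
A vs C: 32–16
A vs D: 29–19
A beats every other candidate.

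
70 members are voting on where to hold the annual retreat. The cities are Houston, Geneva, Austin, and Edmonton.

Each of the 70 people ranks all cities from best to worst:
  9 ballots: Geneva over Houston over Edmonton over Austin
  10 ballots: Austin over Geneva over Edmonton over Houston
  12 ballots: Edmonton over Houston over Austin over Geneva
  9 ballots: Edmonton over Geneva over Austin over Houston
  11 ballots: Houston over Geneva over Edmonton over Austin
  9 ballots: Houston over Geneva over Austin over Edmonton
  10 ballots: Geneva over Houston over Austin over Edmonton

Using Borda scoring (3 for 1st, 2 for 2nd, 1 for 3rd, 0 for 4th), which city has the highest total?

Houston: 9×2 + 10×0 + 12×2 + 9×0 + 11×3 + 9×3 + 10×2 = 122
Geneva: 9×3 + 10×2 + 12×0 + 9×2 + 11×2 + 9×2 + 10×3 = 135
Austin: 9×0 + 10×3 + 12×1 + 9×1 + 11×0 + 9×1 + 10×1 = 70
Edmonton: 9×1 + 10×1 + 12×3 + 9×3 + 11×1 + 9×0 + 10×0 = 93

Geneva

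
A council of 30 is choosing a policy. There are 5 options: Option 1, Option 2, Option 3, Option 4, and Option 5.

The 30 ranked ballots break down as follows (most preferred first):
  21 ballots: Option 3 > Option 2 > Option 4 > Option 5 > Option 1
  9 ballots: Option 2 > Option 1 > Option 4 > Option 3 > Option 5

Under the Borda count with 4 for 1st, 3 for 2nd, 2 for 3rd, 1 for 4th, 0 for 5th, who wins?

Option 1: 21×0 + 9×3 = 27
Option 2: 21×3 + 9×4 = 99
Option 3: 21×4 + 9×1 = 93
Option 4: 21×2 + 9×2 = 60
Option 5: 21×1 + 9×0 = 21

Option 2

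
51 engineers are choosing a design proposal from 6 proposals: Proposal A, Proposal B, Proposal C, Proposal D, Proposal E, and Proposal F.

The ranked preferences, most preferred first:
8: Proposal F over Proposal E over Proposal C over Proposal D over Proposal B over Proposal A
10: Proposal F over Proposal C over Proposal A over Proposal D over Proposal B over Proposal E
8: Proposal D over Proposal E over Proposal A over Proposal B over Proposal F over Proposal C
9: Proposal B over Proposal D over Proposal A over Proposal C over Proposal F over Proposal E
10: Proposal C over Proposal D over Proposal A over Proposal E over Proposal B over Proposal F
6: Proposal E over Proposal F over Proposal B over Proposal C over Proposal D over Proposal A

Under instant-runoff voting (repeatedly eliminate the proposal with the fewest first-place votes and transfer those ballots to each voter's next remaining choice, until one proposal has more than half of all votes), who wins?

Round 1: Proposal A 0, Proposal B 9, Proposal C 10, Proposal D 8, Proposal E 6, Proposal F 18. Proposal A eliminated.
Round 2: Proposal B 9, Proposal C 10, Proposal D 8, Proposal E 6, Proposal F 18. Proposal E eliminated.
Round 3: Proposal B 9, Proposal C 10, Proposal D 8, Proposal F 24. Proposal D eliminated.
Round 4: Proposal B 17, Proposal C 10, Proposal F 24. Proposal C eliminated.
Round 5: Proposal B 27, Proposal F 24. Proposal B has a majority (≥26).

Proposal B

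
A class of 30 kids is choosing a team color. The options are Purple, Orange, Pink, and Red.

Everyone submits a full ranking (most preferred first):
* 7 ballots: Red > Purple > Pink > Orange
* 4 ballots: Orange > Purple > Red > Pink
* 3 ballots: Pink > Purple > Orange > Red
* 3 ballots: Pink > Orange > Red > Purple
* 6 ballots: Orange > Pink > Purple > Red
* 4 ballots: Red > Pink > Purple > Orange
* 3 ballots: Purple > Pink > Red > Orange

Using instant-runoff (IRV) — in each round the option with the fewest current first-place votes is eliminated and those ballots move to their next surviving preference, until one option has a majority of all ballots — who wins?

Round 1: Purple 3, Orange 10, Pink 6, Red 11. Purple eliminated.
Round 2: Orange 10, Pink 9, Red 11. Pink eliminated.
Round 3: Orange 16, Red 14. Orange has a majority (≥16).

Orange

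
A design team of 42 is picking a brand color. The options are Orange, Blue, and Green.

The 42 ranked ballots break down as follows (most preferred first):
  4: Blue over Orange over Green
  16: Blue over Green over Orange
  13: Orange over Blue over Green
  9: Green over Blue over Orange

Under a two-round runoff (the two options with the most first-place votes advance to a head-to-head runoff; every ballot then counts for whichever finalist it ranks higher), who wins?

Round 1 first-place votes: Orange 13, Blue 20, Green 9. Blue and Orange advance.
Runoff: Blue is ranked above Orange on 29 ballots, Orange above Blue on 13.

Blue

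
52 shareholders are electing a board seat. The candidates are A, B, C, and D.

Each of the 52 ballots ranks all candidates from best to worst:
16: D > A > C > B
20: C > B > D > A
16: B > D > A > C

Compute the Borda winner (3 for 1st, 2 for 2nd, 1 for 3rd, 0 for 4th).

A: 16×2 + 20×0 + 16×1 = 48
B: 16×0 + 20×2 + 16×3 = 88
C: 16×1 + 20×3 + 16×0 = 76
D: 16×3 + 20×1 + 16×2 = 100

D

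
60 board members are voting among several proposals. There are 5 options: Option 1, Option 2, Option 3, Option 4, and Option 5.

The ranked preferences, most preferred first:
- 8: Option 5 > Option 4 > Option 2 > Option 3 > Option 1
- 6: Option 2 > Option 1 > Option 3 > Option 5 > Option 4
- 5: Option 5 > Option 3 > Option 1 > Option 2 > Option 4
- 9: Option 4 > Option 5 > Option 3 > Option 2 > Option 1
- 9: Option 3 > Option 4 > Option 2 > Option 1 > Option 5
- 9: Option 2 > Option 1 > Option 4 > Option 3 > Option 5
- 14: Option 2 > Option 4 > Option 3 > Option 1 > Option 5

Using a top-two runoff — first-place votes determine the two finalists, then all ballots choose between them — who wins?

Round 1 first-place votes: Option 1 0, Option 2 29, Option 3 9, Option 4 9, Option 5 13. Option 2 and Option 5 advance.
Runoff: Option 2 is ranked above Option 5 on 38 ballots, Option 5 above Option 2 on 22.

Option 2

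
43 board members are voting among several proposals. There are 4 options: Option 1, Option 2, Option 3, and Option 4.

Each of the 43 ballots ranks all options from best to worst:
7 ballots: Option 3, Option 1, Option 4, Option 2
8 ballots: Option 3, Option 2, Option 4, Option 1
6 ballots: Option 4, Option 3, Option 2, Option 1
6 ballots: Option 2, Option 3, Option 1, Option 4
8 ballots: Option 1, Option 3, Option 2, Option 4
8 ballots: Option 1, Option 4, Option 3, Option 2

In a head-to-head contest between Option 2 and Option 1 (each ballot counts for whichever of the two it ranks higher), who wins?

Option 2 is ranked above Option 1 on 20 ballots; Option 1 above Option 2 on 23.

Option 1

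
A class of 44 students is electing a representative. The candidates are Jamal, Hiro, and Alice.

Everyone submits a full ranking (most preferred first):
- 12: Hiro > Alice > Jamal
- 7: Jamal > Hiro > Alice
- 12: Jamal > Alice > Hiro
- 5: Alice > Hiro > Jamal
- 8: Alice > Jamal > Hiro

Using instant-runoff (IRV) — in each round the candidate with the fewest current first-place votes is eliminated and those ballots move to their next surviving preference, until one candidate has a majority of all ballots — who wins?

Alice

Round 1: Jamal 19, Hiro 12, Alice 13. Hiro eliminated.
Round 2: Jamal 19, Alice 25. Alice has a majority (≥23).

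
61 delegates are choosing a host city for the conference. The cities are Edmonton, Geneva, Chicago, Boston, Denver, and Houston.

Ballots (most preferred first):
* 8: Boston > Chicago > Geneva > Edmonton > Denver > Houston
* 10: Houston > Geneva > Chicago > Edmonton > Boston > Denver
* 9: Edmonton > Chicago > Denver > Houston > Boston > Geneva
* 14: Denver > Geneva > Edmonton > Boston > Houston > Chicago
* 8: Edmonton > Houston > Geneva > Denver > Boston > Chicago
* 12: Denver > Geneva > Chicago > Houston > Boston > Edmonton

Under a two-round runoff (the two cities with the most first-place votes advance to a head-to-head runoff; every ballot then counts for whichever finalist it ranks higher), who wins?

Round 1 first-place votes: Edmonton 17, Geneva 0, Chicago 0, Boston 8, Denver 26, Houston 10. Denver and Edmonton advance.
Runoff: Denver is ranked above Edmonton on 26 ballots, Edmonton above Denver on 35.

Edmonton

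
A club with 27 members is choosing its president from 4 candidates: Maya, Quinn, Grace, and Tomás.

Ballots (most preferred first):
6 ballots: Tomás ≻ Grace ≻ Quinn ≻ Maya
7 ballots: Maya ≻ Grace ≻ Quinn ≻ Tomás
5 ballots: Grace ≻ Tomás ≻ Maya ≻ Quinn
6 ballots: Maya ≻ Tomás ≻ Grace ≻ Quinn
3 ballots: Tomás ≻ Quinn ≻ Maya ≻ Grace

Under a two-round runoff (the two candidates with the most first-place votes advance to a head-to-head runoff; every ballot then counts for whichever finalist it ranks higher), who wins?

Round 1 first-place votes: Maya 13, Quinn 0, Grace 5, Tomás 9. Maya and Tomás advance.
Runoff: Maya is ranked above Tomás on 13 ballots, Tomás above Maya on 14.

Tomás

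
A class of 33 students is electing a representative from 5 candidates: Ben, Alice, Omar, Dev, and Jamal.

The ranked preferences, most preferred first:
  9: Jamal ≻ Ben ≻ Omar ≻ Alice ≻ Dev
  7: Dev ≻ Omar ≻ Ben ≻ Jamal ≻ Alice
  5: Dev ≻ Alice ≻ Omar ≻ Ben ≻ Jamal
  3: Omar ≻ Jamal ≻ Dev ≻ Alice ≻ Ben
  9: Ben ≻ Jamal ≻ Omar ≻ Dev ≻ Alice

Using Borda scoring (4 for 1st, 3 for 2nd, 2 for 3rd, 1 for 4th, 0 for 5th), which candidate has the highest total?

Ben: 9×3 + 7×2 + 5×1 + 3×0 + 9×4 = 82
Alice: 9×1 + 7×0 + 5×3 + 3×1 + 9×0 = 27
Omar: 9×2 + 7×3 + 5×2 + 3×4 + 9×2 = 79
Dev: 9×0 + 7×4 + 5×4 + 3×2 + 9×1 = 63
Jamal: 9×4 + 7×1 + 5×0 + 3×3 + 9×3 = 79

Ben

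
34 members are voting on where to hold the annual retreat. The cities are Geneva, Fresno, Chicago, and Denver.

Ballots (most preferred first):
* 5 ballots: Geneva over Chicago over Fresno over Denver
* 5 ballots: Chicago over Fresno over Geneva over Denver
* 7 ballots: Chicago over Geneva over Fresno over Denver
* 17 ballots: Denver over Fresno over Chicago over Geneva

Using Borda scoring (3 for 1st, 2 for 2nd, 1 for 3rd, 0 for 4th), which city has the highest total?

Geneva: 5×3 + 5×1 + 7×2 + 17×0 = 34
Fresno: 5×1 + 5×2 + 7×1 + 17×2 = 56
Chicago: 5×2 + 5×3 + 7×3 + 17×1 = 63
Denver: 5×0 + 5×0 + 7×0 + 17×3 = 51

Chicago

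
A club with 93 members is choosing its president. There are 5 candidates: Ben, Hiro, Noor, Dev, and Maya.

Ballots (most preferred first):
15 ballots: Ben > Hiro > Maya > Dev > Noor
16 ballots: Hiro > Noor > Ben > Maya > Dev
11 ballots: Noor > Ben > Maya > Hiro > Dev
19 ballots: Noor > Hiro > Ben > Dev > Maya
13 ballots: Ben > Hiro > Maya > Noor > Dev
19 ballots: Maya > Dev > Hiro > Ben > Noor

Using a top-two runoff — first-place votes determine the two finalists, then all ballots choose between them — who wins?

Ben

Round 1 first-place votes: Ben 28, Hiro 16, Noor 30, Dev 0, Maya 19. Noor and Ben advance.
Runoff: Noor is ranked above Ben on 46 ballots, Ben above Noor on 47.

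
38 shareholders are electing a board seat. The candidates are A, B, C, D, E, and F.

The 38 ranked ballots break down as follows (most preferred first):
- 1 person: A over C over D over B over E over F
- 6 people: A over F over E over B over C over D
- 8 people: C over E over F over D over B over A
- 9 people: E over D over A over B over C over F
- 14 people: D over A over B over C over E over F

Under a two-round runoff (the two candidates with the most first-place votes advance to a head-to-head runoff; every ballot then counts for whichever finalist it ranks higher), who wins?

Round 1 first-place votes: A 7, B 0, C 8, D 14, E 9, F 0. D and E advance.
Runoff: D is ranked above E on 15 ballots, E above D on 23.

E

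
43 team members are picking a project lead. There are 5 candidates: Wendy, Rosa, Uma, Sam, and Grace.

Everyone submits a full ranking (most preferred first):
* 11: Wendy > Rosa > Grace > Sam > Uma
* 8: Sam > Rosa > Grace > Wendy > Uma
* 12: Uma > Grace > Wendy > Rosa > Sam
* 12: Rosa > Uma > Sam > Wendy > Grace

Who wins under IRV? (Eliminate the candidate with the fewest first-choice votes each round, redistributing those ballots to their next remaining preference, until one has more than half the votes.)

Round 1: Wendy 11, Rosa 12, Uma 12, Sam 8, Grace 0. Grace eliminated.
Round 2: Wendy 11, Rosa 12, Uma 12, Sam 8. Sam eliminated.
Round 3: Wendy 11, Rosa 20, Uma 12. Wendy eliminated.
Round 4: Rosa 31, Uma 12. Rosa has a majority (≥22).

Rosa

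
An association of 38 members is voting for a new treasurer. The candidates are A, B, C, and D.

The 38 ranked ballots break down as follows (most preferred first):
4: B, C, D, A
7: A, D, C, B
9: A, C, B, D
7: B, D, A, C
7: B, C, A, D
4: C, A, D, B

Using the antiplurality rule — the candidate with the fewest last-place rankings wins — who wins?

A

Last-place votes: A 4, B 11, C 7, D 16.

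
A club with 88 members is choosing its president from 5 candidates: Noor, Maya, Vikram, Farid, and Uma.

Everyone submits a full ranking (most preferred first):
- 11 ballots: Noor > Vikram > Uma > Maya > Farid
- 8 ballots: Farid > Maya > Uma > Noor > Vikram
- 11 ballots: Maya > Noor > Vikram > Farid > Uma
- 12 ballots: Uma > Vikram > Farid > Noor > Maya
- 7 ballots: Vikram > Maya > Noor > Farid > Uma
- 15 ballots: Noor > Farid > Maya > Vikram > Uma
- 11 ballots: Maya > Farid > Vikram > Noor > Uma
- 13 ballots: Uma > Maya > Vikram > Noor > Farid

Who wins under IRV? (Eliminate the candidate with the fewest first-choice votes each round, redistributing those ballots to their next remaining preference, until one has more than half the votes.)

Maya

Round 1: Noor 26, Maya 22, Vikram 7, Farid 8, Uma 25. Vikram eliminated.
Round 2: Noor 26, Maya 29, Farid 8, Uma 25. Farid eliminated.
Round 3: Noor 26, Maya 37, Uma 25. Uma eliminated.
Round 4: Noor 38, Maya 50. Maya has a majority (≥45).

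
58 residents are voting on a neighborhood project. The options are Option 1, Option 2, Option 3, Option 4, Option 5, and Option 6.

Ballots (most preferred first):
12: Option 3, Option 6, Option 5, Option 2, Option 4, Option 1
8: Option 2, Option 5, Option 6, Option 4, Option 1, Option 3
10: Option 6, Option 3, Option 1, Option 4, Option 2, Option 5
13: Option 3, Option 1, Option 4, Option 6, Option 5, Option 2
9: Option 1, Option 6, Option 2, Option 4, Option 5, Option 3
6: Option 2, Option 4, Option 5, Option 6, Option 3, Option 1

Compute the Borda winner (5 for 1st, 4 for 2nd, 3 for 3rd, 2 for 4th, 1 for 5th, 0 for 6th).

Option 6

Option 1: 12×0 + 8×1 + 10×3 + 13×4 + 9×5 + 6×0 = 135
Option 2: 12×2 + 8×5 + 10×1 + 13×0 + 9×3 + 6×5 = 131
Option 3: 12×5 + 8×0 + 10×4 + 13×5 + 9×0 + 6×1 = 171
Option 4: 12×1 + 8×2 + 10×2 + 13×3 + 9×2 + 6×4 = 129
Option 5: 12×3 + 8×4 + 10×0 + 13×1 + 9×1 + 6×3 = 108
Option 6: 12×4 + 8×3 + 10×5 + 13×2 + 9×4 + 6×2 = 196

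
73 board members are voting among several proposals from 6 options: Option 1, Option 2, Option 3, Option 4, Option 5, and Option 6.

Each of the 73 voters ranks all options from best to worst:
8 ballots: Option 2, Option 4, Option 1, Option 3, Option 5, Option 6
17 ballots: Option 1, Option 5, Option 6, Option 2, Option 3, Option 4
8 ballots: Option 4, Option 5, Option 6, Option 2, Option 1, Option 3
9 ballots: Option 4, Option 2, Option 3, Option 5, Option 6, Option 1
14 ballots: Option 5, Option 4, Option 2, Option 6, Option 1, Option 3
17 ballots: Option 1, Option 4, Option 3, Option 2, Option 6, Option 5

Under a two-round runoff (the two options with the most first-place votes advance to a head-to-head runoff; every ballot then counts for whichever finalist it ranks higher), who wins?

Option 4

Round 1 first-place votes: Option 1 34, Option 2 8, Option 3 0, Option 4 17, Option 5 14, Option 6 0. Option 1 and Option 4 advance.
Runoff: Option 1 is ranked above Option 4 on 34 ballots, Option 4 above Option 1 on 39.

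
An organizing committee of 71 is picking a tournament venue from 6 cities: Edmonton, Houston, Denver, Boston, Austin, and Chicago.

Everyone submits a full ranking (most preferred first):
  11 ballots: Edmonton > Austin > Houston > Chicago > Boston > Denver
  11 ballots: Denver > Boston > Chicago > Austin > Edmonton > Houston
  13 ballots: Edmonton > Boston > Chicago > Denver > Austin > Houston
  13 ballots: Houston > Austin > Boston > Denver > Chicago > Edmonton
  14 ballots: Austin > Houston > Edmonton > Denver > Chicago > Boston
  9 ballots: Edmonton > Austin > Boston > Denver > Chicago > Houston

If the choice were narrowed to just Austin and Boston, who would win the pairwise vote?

Austin

Austin is ranked above Boston on 47 ballots; Boston above Austin on 24.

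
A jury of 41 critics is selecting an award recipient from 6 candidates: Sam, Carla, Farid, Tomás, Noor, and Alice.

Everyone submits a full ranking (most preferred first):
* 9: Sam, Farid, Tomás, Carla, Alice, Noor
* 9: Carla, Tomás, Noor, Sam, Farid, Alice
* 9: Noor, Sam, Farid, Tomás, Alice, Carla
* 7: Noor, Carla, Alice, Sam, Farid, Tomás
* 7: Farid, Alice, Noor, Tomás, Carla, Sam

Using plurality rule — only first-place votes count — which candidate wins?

First-place votes: Sam 9, Carla 9, Farid 7, Tomás 0, Noor 16, Alice 0.

Noor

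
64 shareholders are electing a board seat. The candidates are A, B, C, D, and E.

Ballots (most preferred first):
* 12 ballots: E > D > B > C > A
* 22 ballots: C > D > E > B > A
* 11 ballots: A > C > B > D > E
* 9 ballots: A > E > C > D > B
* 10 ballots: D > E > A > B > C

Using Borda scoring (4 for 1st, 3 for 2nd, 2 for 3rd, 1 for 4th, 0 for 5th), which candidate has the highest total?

A: 12×0 + 22×0 + 11×4 + 9×4 + 10×2 = 100
B: 12×2 + 22×1 + 11×2 + 9×0 + 10×1 = 78
C: 12×1 + 22×4 + 11×3 + 9×2 + 10×0 = 151
D: 12×3 + 22×3 + 11×1 + 9×1 + 10×4 = 162
E: 12×4 + 22×2 + 11×0 + 9×3 + 10×3 = 149

D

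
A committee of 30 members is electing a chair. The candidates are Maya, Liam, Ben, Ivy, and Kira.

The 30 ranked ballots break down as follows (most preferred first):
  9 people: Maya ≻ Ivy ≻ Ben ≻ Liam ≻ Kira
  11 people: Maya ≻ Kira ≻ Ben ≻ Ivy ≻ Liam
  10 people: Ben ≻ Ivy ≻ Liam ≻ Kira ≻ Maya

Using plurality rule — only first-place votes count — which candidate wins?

Maya

First-place votes: Maya 20, Liam 0, Ben 10, Ivy 0, Kira 0.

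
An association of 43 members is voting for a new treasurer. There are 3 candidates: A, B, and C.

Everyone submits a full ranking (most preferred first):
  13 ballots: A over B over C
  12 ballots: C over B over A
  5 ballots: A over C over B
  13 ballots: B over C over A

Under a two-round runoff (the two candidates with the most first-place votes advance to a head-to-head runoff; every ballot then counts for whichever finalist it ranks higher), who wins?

Round 1 first-place votes: A 18, B 13, C 12. A and B advance.
Runoff: A is ranked above B on 18 ballots, B above A on 25.

B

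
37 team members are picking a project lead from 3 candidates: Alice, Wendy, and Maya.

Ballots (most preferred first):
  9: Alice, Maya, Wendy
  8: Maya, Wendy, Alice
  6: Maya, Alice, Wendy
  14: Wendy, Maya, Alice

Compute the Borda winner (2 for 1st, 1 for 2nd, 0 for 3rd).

Maya

Alice: 9×2 + 8×0 + 6×1 + 14×0 = 24
Wendy: 9×0 + 8×1 + 6×0 + 14×2 = 36
Maya: 9×1 + 8×2 + 6×2 + 14×1 = 51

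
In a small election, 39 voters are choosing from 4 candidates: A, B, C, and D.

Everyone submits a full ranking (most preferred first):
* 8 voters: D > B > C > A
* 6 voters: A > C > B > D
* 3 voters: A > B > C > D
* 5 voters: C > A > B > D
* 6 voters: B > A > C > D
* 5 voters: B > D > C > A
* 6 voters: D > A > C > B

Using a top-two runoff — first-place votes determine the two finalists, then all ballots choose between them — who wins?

B

Round 1 first-place votes: A 9, B 11, C 5, D 14. D and B advance.
Runoff: D is ranked above B on 14 ballots, B above D on 25.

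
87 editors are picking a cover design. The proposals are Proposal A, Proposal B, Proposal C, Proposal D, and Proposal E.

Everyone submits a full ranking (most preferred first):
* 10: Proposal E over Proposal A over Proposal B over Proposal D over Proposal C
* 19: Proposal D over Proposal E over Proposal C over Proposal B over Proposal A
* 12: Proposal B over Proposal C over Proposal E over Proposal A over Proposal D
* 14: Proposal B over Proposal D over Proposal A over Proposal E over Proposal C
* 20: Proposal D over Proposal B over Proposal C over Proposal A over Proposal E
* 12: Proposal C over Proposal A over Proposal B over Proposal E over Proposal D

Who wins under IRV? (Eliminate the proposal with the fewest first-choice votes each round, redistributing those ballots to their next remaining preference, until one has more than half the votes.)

Round 1: Proposal A 0, Proposal B 26, Proposal C 12, Proposal D 39, Proposal E 10. Proposal A eliminated.
Round 2: Proposal B 26, Proposal C 12, Proposal D 39, Proposal E 10. Proposal E eliminated.
Round 3: Proposal B 36, Proposal C 12, Proposal D 39. Proposal C eliminated.
Round 4: Proposal B 48, Proposal D 39. Proposal B has a majority (≥44).

Proposal B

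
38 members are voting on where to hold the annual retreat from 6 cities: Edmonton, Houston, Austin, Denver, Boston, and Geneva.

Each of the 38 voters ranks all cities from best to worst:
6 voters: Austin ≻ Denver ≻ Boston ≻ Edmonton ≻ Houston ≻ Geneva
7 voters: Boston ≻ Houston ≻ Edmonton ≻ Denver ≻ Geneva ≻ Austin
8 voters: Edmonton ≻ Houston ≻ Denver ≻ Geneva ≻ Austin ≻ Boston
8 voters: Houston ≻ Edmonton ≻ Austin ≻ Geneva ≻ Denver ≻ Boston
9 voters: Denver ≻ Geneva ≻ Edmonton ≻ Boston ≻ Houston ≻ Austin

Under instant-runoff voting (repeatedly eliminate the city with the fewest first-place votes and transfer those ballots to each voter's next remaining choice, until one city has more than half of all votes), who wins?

Round 1: Edmonton 8, Houston 8, Austin 6, Denver 9, Boston 7, Geneva 0. Geneva eliminated.
Round 2: Edmonton 8, Houston 8, Austin 6, Denver 9, Boston 7. Austin eliminated.
Round 3: Edmonton 8, Houston 8, Denver 15, Boston 7. Boston eliminated.
Round 4: Edmonton 8, Houston 15, Denver 15. Edmonton eliminated.
Round 5: Houston 23, Denver 15. Houston has a majority (≥20).

Houston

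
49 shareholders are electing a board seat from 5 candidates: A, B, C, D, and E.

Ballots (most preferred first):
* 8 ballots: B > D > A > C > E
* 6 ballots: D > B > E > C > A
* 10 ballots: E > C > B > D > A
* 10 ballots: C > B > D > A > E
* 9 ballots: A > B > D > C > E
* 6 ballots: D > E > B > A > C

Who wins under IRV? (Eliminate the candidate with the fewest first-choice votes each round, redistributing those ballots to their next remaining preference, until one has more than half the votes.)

D

Round 1: A 9, B 8, C 10, D 12, E 10. B eliminated.
Round 2: A 9, C 10, D 20, E 10. A eliminated.
Round 3: C 10, D 29, E 10. D has a majority (≥25).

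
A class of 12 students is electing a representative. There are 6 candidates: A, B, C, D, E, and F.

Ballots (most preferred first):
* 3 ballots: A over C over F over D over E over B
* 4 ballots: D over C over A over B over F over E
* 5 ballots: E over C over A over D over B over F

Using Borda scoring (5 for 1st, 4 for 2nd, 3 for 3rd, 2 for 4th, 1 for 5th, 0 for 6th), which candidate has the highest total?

C

A: 3×5 + 4×3 + 5×3 = 42
B: 3×0 + 4×2 + 5×1 = 13
C: 3×4 + 4×4 + 5×4 = 48
D: 3×2 + 4×5 + 5×2 = 36
E: 3×1 + 4×0 + 5×5 = 28
F: 3×3 + 4×1 + 5×0 = 13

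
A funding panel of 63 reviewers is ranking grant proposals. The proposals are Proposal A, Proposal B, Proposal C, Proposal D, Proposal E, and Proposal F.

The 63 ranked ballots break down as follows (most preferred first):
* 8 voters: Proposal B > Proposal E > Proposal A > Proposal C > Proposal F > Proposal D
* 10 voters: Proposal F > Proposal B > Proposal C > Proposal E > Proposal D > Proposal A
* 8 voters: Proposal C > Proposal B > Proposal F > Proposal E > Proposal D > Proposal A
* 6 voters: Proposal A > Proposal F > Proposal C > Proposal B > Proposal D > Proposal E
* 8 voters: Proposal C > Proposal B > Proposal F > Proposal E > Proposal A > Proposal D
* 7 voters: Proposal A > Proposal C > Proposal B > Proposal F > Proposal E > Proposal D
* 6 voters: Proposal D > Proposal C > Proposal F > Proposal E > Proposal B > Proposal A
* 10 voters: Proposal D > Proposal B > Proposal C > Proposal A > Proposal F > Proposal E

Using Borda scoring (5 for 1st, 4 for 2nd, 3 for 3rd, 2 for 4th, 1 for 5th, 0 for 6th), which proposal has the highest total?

Proposal C

Proposal A: 8×3 + 10×0 + 8×0 + 6×5 + 8×1 + 7×5 + 6×0 + 10×2 = 117
Proposal B: 8×5 + 10×4 + 8×4 + 6×2 + 8×4 + 7×3 + 6×1 + 10×4 = 223
Proposal C: 8×2 + 10×3 + 8×5 + 6×3 + 8×5 + 7×4 + 6×4 + 10×3 = 226
Proposal D: 8×0 + 10×1 + 8×1 + 6×1 + 8×0 + 7×0 + 6×5 + 10×5 = 104
Proposal E: 8×4 + 10×2 + 8×2 + 6×0 + 8×2 + 7×1 + 6×2 + 10×0 = 103
Proposal F: 8×1 + 10×5 + 8×3 + 6×4 + 8×3 + 7×2 + 6×3 + 10×1 = 172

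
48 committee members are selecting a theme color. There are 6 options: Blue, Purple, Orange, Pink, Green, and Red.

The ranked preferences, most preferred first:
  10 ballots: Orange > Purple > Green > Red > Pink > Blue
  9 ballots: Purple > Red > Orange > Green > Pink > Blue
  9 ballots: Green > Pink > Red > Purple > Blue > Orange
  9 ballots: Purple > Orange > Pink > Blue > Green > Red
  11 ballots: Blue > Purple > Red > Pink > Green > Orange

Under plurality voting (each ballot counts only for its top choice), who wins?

Purple

First-place votes: Blue 11, Purple 18, Orange 10, Pink 0, Green 9, Red 0.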